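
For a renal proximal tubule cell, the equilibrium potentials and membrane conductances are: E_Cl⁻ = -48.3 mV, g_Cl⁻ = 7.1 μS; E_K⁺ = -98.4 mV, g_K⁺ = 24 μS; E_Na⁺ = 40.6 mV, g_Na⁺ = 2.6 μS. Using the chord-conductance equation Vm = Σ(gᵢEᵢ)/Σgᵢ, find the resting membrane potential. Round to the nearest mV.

Σ gᵢEᵢ = 7.1·(-48.3) + 24·(-98.4) + 2.6·(40.6) = -2598.97
Σ gᵢ = 7.1 + 24 + 2.6 = 33.7
Vm = -2598.97 / 33.7 = -77.12 mV

-77 mV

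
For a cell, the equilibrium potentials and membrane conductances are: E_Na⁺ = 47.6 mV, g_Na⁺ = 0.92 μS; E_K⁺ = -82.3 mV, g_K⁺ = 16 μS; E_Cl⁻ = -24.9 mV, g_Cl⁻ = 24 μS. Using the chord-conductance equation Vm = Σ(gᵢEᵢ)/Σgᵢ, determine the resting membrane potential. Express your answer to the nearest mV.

-46 mV

Σ gᵢEᵢ = 0.92·(47.6) + 16·(-82.3) + 24·(-24.9) = -1870.61
Σ gᵢ = 0.92 + 16 + 24 = 40.92
Vm = -1870.61 / 40.92 = -45.71 mV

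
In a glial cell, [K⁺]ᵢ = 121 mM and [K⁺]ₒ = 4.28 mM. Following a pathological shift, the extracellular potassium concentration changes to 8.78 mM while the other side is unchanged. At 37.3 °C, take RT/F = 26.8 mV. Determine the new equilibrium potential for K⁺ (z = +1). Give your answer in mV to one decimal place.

After the shift: [K⁺]_out = 8.78, [K⁺]_in = 121 mM.
E_new = (26.8/1)·ln(8.78/121) = 26.80 · (-2.6233) = -70.30 mV

-70.3 mV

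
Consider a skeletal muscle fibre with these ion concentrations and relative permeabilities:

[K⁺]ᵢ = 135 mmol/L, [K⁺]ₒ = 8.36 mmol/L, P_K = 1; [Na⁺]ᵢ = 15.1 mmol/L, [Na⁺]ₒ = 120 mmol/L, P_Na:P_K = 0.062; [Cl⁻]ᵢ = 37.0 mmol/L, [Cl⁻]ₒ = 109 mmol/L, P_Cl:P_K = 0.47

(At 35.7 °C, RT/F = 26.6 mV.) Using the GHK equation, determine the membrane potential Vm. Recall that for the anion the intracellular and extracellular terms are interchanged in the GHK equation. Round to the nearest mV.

-46 mV

Vm = 26.6 · ln[(Σ P·[cation]ₒ + Σ P·[anion]ᵢ) / (Σ P·[cation]ᵢ + Σ P·[anion]ₒ)]
Numerator = 1×8.36 + 0.062×120 + 0.47×37.0 = 33.19
Denominator = 1×135 + 0.062×15.1 + 0.47×109 = 187.2
Vm = 26.6 · ln(0.17733) = 26.6 × (-1.7297) = -46.01 mV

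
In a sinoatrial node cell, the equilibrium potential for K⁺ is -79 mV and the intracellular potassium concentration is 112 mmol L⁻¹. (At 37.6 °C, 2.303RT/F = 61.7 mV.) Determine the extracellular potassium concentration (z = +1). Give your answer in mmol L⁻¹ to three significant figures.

Nernst: E = (61.7/1) · log₁₀([out]/[in]), so log₁₀([out]/[in]) = -79.0 × 1 / 61.7 = -1.2804.
[out]/[in] = 10^(-1.2804) = 0.05243.
[out] = 0.05243 × 112 = 5.873 mmol L⁻¹.

5.87 mmol L⁻¹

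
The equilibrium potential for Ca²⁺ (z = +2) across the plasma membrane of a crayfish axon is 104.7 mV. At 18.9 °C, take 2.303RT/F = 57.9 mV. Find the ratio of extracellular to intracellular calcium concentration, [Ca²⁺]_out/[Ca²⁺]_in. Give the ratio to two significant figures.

4100

log₁₀([out]/[in]) = E·z/(57.9) = 104.7 × 2 / 57.9 = 3.6166
[out]/[in] = 10^(3.6166) = 4136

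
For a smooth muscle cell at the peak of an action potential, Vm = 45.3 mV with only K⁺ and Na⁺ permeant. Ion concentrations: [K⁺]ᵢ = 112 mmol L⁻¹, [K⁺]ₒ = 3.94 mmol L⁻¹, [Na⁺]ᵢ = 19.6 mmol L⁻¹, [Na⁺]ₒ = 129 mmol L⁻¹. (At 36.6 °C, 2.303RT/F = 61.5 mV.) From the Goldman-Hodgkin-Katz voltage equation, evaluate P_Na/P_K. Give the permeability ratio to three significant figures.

27.4

Let α = P_Na/P_K. GHK: Vm = 61.5·log₁₀[(Kₒ + α·Naₒ)/(Kᵢ + α·Naᵢ)].
10^(Vm/61.5) = 10^(45.3/61.5) = 5.4524
So 5.4524·(Kᵢ + α·Naᵢ) = Kₒ + α·Naₒ → α = (5.4524·112.0 − 3.94) / (129.0 − 5.4524·19.6)
α = (610.7 − 3.94) / (129.0 − 106.9) = 606.7/22.13 = 27.41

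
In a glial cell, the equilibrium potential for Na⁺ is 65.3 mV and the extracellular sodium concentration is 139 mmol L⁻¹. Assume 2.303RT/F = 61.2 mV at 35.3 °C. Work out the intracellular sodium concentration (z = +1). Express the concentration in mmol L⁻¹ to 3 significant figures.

11.9 mmol L⁻¹

Nernst: E = (61.2/1) · log₁₀([out]/[in]), so log₁₀([out]/[in]) = 65.3 × 1 / 61.2 = 1.0670.
[out]/[in] = 10^(1.0670) = 11.67.
[in] = 139 / 11.67 = 11.91 mmol L⁻¹.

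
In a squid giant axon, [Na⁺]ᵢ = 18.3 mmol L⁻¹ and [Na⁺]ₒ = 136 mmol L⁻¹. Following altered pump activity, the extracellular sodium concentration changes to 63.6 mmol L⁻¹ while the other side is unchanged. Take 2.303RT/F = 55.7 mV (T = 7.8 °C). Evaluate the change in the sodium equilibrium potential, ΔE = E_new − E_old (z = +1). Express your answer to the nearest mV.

-18 mV

E_old = (55.7/1)·log₁₀(136/18.3) = 48.52 mV
E_new = (55.7/1)·log₁₀(63.6/18.3) = 30.13 mV
ΔE = 30.13 − (48.52) = -18.39 mV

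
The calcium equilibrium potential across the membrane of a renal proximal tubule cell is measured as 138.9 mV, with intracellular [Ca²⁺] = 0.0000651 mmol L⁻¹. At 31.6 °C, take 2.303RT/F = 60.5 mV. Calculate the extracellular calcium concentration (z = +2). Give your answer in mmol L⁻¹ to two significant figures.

2.5 mmol L⁻¹

Nernst: E = (60.5/2) · log₁₀([out]/[in]), so log₁₀([out]/[in]) = 138.9 × 2 / 60.5 = 4.5917.
[out]/[in] = 10^(4.5917) = 3.906e+04.
[out] = 3.906e+04 × 0.0000651 = 2.543 mmol L⁻¹.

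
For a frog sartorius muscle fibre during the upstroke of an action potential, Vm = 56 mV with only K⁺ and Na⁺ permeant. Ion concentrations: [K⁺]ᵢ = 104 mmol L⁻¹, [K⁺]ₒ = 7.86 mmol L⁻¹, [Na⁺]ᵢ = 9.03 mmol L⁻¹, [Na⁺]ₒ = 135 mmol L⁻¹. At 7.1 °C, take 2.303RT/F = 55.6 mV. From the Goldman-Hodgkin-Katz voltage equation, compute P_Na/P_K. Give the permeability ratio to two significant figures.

Let α = P_Na/P_K. GHK: Vm = 55.6·log₁₀[(Kₒ + α·Naₒ)/(Kᵢ + α·Naᵢ)].
10^(Vm/55.6) = 10^(56.0/55.6) = 10.167
So 10.167·(Kᵢ + α·Naᵢ) = Kₒ + α·Naₒ → α = (10.167·104.0 − 7.86) / (135.0 − 10.167·9.03)
α = (1057 − 7.86) / (135.0 − 91.81) = 1050/43.19 = 24.3

24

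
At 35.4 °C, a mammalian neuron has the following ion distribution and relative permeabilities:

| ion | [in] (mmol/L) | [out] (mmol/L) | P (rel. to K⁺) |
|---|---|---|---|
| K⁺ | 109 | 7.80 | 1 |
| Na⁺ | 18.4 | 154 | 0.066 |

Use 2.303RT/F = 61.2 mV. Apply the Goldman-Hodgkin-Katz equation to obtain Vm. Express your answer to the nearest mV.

Vm = 61.2 · log₁₀[(Σ P·[cation]ₒ + Σ P·[anion]ᵢ) / (Σ P·[cation]ᵢ + Σ P·[anion]ₒ)]
Numerator = 1×7.80 + 0.066×154 = 17.96
Denominator = 1×109 + 0.066×18.4 = 110.2
Vm = 61.2 · log₁₀(0.16299) = 61.2 × (-0.7878) = -48.22 mV

-48 mV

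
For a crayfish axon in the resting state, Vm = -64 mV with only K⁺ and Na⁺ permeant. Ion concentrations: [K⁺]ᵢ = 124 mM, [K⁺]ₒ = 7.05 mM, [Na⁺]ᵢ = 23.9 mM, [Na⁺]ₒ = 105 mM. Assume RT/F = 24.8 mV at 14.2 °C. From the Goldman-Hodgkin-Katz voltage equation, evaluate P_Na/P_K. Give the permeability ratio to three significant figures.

0.0227

Let α = P_Na/P_K. GHK: Vm = 24.8·ln[(Kₒ + α·Naₒ)/(Kᵢ + α·Naᵢ)].
e^(Vm/24.8) = e^(-64.0/24.8) = 0.075725
So 0.075725·(Kᵢ + α·Naᵢ) = Kₒ + α·Naₒ → α = (0.075725·124.0 − 7.05) / (105.0 − 0.075725·23.9)
α = (9.39 − 7.05) / (105.0 − 1.81) = 2.34/103.2 = 0.02268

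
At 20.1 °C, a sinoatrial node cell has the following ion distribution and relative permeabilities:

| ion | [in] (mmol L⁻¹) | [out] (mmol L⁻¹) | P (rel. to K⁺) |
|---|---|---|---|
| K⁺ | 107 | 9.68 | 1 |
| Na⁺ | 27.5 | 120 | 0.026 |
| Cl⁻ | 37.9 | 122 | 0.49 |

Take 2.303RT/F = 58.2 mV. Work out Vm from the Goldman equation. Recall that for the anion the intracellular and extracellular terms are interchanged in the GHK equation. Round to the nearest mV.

-42 mV

Vm = 58.2 · log₁₀[(Σ P·[cation]ₒ + Σ P·[anion]ᵢ) / (Σ P·[cation]ᵢ + Σ P·[anion]ₒ)]
Numerator = 1×9.68 + 0.026×120 + 0.49×37.9 = 31.37
Denominator = 1×107 + 0.026×27.5 + 0.49×122 = 167.5
Vm = 58.2 · log₁₀(0.1873) = 58.2 × (-0.7275) = -42.34 mV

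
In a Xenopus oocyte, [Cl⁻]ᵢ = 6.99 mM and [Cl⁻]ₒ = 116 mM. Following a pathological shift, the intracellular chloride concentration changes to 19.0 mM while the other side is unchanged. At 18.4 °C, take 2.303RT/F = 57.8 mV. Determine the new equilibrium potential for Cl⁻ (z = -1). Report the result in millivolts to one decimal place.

After the shift: [Cl⁻]_out = 116, [Cl⁻]_in = 19.0 mM.
E_new = (57.8/-1)·log₁₀(116/19.0) = -57.80 · (0.7857) = -45.41 mV

-45.4 mV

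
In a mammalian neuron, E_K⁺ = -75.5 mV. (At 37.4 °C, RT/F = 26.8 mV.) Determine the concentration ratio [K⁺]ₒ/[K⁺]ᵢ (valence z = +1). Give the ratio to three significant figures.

0.0598

ln([out]/[in]) = E·z/(26.8) = -75.5 × 1 / 26.8 = -2.8172
[out]/[in] = e^(-2.8172) = 0.05978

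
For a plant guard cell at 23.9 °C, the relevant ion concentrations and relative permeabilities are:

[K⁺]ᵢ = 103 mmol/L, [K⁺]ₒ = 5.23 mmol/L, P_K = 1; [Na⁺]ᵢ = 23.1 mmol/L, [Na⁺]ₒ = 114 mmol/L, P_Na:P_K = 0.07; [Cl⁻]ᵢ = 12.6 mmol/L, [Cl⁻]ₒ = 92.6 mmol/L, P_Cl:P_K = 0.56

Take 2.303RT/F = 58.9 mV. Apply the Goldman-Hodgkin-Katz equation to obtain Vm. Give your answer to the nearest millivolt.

-52 mV

Vm = 58.9 · log₁₀[(Σ P·[cation]ₒ + Σ P·[anion]ᵢ) / (Σ P·[cation]ᵢ + Σ P·[anion]ₒ)]
Numerator = 1×5.23 + 0.07×114 + 0.56×12.6 = 20.27
Denominator = 1×103 + 0.07×23.1 + 0.56×92.6 = 156.5
Vm = 58.9 · log₁₀(0.12952) = 58.9 × (-0.8877) = -52.28 mV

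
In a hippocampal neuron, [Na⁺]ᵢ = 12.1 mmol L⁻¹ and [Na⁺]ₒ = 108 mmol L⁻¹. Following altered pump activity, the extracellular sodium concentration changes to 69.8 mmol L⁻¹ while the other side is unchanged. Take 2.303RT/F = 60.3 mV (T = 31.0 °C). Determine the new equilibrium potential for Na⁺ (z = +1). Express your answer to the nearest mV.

46 mV

After the shift: [Na⁺]_out = 69.8, [Na⁺]_in = 12.1 mmol L⁻¹.
E_new = (60.3/1)·log₁₀(69.8/12.1) = 60.30 · (0.7611) = 45.89 mV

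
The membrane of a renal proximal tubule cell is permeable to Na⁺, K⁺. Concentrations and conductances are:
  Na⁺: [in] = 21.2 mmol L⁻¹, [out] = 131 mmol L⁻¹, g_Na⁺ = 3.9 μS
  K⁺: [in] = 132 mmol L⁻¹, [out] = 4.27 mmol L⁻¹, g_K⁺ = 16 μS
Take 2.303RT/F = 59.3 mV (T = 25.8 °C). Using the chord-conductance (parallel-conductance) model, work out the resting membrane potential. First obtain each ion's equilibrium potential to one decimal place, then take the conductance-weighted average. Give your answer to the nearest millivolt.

E_Na⁺ = (59.3/1)·log₁₀(131/21.2) = 46.9 mV
E_K⁺ = (59.3/1)·log₁₀(4.27/132) = -88.4 mV
Vm = (Σ gᵢEᵢ)/(Σ gᵢ) = (3.9·46.9 + 16·-88.4) / (3.9 + 16)
= -1231.49 / 19.9 = -61.88 mV

-62 mV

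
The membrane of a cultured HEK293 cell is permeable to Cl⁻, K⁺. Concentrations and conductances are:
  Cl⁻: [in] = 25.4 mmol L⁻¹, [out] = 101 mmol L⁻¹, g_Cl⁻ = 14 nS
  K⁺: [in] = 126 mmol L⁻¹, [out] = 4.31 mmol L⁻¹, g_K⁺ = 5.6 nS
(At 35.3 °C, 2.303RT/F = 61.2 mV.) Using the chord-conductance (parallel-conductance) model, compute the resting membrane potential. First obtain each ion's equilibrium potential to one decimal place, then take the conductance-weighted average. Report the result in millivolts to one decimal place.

E_Cl⁻ = (61.2/-1)·log₁₀(101/25.4) = -36.7 mV
E_K⁺ = (61.2/1)·log₁₀(4.31/126) = -89.7 mV
Vm = (Σ gᵢEᵢ)/(Σ gᵢ) = (14·-36.7 + 5.6·-89.7) / (14 + 5.6)
= -1016.12 / 19.6 = -51.84 mV

-51.8 mV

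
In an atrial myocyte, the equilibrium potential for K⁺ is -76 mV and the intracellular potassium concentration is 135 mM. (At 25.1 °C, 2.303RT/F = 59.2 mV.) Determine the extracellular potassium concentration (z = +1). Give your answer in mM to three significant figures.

7.02 mM

Nernst: E = (59.2/1) · log₁₀([out]/[in]), so log₁₀([out]/[in]) = -76.0 × 1 / 59.2 = -1.2838.
[out]/[in] = 10^(-1.2838) = 0.05203.
[out] = 0.05203 × 135 = 7.023 mM.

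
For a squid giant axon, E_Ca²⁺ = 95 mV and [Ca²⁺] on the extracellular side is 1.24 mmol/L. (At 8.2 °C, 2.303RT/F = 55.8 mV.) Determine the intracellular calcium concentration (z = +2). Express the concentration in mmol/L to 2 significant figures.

0.00049 mmol/L

Nernst: E = (55.8/2) · log₁₀([out]/[in]), so log₁₀([out]/[in]) = 95.0 × 2 / 55.8 = 3.4050.
[out]/[in] = 10^(3.4050) = 2541.
[in] = 1.24 / 2541 = 0.000488 mmol/L.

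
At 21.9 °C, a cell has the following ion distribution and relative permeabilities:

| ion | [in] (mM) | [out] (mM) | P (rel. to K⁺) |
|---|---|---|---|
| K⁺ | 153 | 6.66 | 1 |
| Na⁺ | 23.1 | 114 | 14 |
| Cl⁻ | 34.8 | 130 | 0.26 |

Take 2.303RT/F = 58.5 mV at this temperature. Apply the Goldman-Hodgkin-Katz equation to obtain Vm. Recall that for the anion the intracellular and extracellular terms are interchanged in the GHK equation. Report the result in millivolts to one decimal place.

29.2 mV

Vm = 58.5 · log₁₀[(Σ P·[cation]ₒ + Σ P·[anion]ᵢ) / (Σ P·[cation]ᵢ + Σ P·[anion]ₒ)]
Numerator = 1×6.66 + 14×114 + 0.26×34.8 = 1612
Denominator = 1×153 + 14×23.1 + 0.26×130 = 510.2
Vm = 58.5 · log₁₀(3.159) = 58.5 × (0.4995) = 29.22 mV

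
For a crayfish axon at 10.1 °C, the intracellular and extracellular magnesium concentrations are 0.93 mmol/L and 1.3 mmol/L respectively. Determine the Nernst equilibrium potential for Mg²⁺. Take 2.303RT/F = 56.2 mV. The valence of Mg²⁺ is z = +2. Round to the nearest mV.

E = (56.2/z) · log₁₀([Mg²⁺]_out/[Mg²⁺]_in) with z = +2.
= (56.2/2) · log₁₀(1.3/0.93) = 28.10 · log₁₀(1.398)
= 28.10 · (0.1455) = 4.09 mV

4 mV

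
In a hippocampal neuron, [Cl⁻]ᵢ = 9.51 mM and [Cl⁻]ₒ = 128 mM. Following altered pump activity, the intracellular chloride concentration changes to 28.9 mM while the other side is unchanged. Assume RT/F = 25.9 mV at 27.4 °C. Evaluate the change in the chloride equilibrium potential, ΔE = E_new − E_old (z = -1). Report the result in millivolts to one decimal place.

28.8 mV

E_old = (25.9/-1)·ln(128/9.51) = -67.33 mV
E_new = (25.9/-1)·ln(128/28.9) = -38.54 mV
ΔE = -38.54 − (-67.33) = 28.79 mV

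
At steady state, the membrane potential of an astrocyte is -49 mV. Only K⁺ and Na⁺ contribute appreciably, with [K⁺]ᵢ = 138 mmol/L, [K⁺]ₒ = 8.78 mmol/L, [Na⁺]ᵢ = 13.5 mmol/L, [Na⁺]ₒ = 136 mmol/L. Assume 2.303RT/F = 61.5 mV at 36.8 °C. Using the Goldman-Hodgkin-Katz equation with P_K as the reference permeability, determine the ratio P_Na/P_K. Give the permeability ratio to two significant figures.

Let α = P_Na/P_K. GHK: Vm = 61.5·log₁₀[(Kₒ + α·Naₒ)/(Kᵢ + α·Naᵢ)].
10^(Vm/61.5) = 10^(-49.0/61.5) = 0.15968
So 0.15968·(Kᵢ + α·Naᵢ) = Kₒ + α·Naₒ → α = (0.15968·138.0 − 8.78) / (136.0 − 0.15968·13.5)
α = (22.04 − 8.78) / (136.0 − 2.156) = 13.26/133.8 = 0.09904

0.099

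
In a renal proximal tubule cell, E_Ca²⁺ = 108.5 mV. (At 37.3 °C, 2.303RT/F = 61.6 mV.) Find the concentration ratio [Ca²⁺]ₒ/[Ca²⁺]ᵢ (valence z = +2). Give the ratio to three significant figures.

log₁₀([out]/[in]) = E·z/(61.6) = 108.5 × 2 / 61.6 = 3.5227
[out]/[in] = 10^(3.5227) = 3332

3330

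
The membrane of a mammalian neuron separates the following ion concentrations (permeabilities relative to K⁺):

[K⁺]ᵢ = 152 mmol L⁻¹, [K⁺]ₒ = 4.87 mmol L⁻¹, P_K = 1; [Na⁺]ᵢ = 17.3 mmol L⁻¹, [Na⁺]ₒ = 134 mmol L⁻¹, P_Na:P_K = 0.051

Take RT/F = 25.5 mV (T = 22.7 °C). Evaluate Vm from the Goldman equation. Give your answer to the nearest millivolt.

Vm = 25.5 · ln[(Σ P·[cation]ₒ + Σ P·[anion]ᵢ) / (Σ P·[cation]ᵢ + Σ P·[anion]ₒ)]
Numerator = 1×4.87 + 0.051×134 = 11.7
Denominator = 1×152 + 0.051×17.3 = 152.9
Vm = 25.5 · ln(0.076556) = 25.5 × (-2.5697) = -65.53 mV

-66 mV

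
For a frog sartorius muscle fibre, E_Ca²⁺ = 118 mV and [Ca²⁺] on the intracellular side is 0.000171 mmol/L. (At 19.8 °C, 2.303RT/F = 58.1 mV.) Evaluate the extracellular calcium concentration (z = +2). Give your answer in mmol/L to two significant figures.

2.0 mmol/L

Nernst: E = (58.1/2) · log₁₀([out]/[in]), so log₁₀([out]/[in]) = 118.0 × 2 / 58.1 = 4.0620.
[out]/[in] = 10^(4.0620) = 1.153e+04.
[out] = 1.153e+04 × 0.000171 = 1.972 mmol/L.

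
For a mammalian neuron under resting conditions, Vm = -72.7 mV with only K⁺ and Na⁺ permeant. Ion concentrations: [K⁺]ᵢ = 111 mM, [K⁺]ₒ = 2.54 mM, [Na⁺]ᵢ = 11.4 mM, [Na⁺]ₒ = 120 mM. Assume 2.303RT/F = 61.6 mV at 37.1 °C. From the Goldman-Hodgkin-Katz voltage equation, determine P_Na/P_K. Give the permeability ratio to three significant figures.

Let α = P_Na/P_K. GHK: Vm = 61.6·log₁₀[(Kₒ + α·Naₒ)/(Kᵢ + α·Naᵢ)].
10^(Vm/61.6) = 10^(-72.7/61.6) = 0.06604
So 0.06604·(Kᵢ + α·Naᵢ) = Kₒ + α·Naₒ → α = (0.06604·111.0 − 2.54) / (120.0 − 0.06604·11.4)
α = (7.33 − 2.54) / (120.0 − 0.7529) = 4.79/119.2 = 0.04017

0.0402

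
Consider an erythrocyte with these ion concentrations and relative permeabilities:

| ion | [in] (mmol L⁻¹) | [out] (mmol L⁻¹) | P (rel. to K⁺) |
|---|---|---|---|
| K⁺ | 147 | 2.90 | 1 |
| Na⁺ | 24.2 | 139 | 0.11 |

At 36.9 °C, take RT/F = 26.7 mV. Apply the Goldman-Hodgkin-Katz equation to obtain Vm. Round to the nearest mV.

Vm = 26.7 · ln[(Σ P·[cation]ₒ + Σ P·[anion]ᵢ) / (Σ P·[cation]ᵢ + Σ P·[anion]ₒ)]
Numerator = 1×2.90 + 0.11×139 = 18.19
Denominator = 1×147 + 0.11×24.2 = 149.7
Vm = 26.7 · ln(0.12154) = 26.7 × (-2.1075) = -56.27 mV

-56 mV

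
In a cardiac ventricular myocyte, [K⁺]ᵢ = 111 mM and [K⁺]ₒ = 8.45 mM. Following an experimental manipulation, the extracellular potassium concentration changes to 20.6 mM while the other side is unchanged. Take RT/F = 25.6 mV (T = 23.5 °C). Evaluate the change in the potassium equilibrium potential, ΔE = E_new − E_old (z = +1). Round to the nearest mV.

23 mV

E_old = (25.6/1)·ln(8.45/111) = -65.93 mV
E_new = (25.6/1)·ln(20.6/111) = -43.12 mV
ΔE = -43.12 − (-65.93) = 22.81 mV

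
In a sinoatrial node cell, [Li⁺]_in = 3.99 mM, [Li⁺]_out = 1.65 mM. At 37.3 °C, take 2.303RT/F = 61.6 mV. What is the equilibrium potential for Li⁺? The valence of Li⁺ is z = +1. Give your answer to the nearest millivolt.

-24 mV

E = (61.6/z) · log₁₀([Li⁺]_out/[Li⁺]_in) with z = +1.
= (61.6/1) · log₁₀(1.65/3.99) = 61.60 · log₁₀(0.4135)
= 61.60 · (-0.3835) = -23.62 mV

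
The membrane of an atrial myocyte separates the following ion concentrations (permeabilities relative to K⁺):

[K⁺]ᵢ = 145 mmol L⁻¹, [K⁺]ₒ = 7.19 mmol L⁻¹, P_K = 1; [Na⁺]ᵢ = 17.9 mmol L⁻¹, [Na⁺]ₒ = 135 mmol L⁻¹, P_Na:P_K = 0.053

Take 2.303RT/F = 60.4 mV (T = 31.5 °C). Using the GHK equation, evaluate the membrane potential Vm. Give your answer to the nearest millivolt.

Vm = 60.4 · log₁₀[(Σ P·[cation]ₒ + Σ P·[anion]ᵢ) / (Σ P·[cation]ᵢ + Σ P·[anion]ₒ)]
Numerator = 1×7.19 + 0.053×135 = 14.34
Denominator = 1×145 + 0.053×17.9 = 145.9
Vm = 60.4 · log₁₀(0.098288) = 60.4 × (-1.0075) = -60.85 mV

-61 mV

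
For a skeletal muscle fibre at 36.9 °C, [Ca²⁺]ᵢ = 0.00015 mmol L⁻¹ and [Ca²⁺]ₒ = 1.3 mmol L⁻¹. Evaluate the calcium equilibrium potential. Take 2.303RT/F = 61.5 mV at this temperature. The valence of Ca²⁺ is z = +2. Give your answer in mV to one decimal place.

E = (61.5/z) · log₁₀([Ca²⁺]_out/[Ca²⁺]_in) with z = +2.
= (61.5/2) · log₁₀(1.3/0.00015) = 30.75 · log₁₀(8667)
= 30.75 · (3.9379) = 121.09 mV

121.1 mV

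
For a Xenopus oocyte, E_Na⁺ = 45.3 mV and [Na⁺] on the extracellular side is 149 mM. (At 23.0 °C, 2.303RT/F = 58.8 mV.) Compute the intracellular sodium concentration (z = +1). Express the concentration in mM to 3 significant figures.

25.3 mM

Nernst: E = (58.8/1) · log₁₀([out]/[in]), so log₁₀([out]/[in]) = 45.3 × 1 / 58.8 = 0.7704.
[out]/[in] = 10^(0.7704) = 5.894.
[in] = 149 / 5.894 = 25.28 mM.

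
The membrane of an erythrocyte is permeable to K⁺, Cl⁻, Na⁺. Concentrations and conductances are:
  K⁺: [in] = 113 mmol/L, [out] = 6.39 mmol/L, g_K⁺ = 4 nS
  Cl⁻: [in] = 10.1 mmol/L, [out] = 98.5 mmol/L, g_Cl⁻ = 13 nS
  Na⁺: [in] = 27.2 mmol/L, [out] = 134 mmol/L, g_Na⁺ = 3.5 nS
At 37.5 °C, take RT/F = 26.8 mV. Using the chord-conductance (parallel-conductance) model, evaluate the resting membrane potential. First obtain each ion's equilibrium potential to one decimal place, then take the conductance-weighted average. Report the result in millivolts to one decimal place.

-46.4 mV

E_K⁺ = (26.8/1)·ln(6.39/113) = -77.0 mV
E_Cl⁻ = (26.8/-1)·ln(98.5/10.1) = -61.0 mV
E_Na⁺ = (26.8/1)·ln(134/27.2) = 42.7 mV
Vm = (Σ gᵢEᵢ)/(Σ gᵢ) = (4·-77.0 + 13·-61.0 + 3.5·42.7) / (4 + 13 + 3.5)
= -951.55 / 20.5 = -46.42 mV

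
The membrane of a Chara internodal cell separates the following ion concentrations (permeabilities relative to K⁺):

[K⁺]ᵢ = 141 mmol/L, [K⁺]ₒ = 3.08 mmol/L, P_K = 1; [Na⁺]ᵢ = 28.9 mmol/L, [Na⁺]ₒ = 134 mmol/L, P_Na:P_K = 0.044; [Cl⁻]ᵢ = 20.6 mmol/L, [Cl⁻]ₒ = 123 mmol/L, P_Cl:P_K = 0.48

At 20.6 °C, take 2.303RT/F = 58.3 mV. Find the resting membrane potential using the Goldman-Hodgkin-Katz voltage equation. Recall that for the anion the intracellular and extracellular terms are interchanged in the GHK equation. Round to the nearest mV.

-60 mV

Vm = 58.3 · log₁₀[(Σ P·[cation]ₒ + Σ P·[anion]ᵢ) / (Σ P·[cation]ᵢ + Σ P·[anion]ₒ)]
Numerator = 1×3.08 + 0.044×134 + 0.48×20.6 = 18.86
Denominator = 1×141 + 0.044×28.9 + 0.48×123 = 201.3
Vm = 58.3 · log₁₀(0.093705) = 58.3 × (-1.0282) = -59.95 mV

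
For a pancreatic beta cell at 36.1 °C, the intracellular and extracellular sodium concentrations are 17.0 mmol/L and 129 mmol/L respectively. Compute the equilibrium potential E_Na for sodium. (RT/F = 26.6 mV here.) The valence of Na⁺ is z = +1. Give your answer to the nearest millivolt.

E = (26.6/z) · ln([Na⁺]_out/[Na⁺]_in) with z = +1.
= (26.6/1) · ln(129/17.0) = 26.60 · ln(7.588)
= 26.60 · (2.0266) = 53.91 mV

54 mV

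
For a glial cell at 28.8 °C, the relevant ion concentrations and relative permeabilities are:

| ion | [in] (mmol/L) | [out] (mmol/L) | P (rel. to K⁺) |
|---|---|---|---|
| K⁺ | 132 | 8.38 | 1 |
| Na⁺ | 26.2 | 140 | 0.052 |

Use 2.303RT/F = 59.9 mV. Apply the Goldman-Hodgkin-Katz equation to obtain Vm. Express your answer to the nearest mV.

-56 mV

Vm = 59.9 · log₁₀[(Σ P·[cation]ₒ + Σ P·[anion]ᵢ) / (Σ P·[cation]ᵢ + Σ P·[anion]ₒ)]
Numerator = 1×8.38 + 0.052×140 = 15.66
Denominator = 1×132 + 0.052×26.2 = 133.4
Vm = 59.9 · log₁₀(0.11742) = 59.9 × (-0.9302) = -55.72 mV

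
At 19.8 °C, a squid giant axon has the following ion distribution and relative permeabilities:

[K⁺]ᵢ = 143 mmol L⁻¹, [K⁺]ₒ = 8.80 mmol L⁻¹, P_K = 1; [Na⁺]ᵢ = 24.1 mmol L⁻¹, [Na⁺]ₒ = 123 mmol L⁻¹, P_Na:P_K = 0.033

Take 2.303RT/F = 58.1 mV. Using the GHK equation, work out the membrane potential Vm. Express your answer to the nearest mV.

Vm = 58.1 · log₁₀[(Σ P·[cation]ₒ + Σ P·[anion]ᵢ) / (Σ P·[cation]ᵢ + Σ P·[anion]ₒ)]
Numerator = 1×8.80 + 0.033×123 = 12.86
Denominator = 1×143 + 0.033×24.1 = 143.8
Vm = 58.1 · log₁₀(0.089426) = 58.1 × (-1.0485) = -60.92 mV

-61 mV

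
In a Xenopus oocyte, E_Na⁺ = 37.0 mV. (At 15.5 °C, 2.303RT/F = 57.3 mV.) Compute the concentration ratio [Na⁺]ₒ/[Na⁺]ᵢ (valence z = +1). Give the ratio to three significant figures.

log₁₀([out]/[in]) = E·z/(57.3) = 37.0 × 1 / 57.3 = 0.6457
[out]/[in] = 10^(0.6457) = 4.423

4.42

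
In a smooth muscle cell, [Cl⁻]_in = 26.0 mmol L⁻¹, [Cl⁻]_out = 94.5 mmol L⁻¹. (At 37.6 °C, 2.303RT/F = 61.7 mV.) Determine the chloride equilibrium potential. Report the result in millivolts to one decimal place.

E = (61.7/z) · log₁₀([Cl⁻]_out/[Cl⁻]_in) with z = -1.
For an anion, dividing by z = -1 reverses the sign.
= (61.7/-1) · log₁₀(94.5/26.0) = -61.70 · log₁₀(3.635)
= -61.70 · (0.5605) = -34.58 mV

-34.6 mV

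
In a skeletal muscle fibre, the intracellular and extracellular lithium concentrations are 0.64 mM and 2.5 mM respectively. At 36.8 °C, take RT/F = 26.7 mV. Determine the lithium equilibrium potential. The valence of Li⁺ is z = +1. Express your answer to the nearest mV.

E = (26.7/z) · ln([Li⁺]_out/[Li⁺]_in) with z = +1.
= (26.7/1) · ln(2.5/0.64) = 26.70 · ln(3.906)
= 26.70 · (1.3626) = 36.38 mV

36 mV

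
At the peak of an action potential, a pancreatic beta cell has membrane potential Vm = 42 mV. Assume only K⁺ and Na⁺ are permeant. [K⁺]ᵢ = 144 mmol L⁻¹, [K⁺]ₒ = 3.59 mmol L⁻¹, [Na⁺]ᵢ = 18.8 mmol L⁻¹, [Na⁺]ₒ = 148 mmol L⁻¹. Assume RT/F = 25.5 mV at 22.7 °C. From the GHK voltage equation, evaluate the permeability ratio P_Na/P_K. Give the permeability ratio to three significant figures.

14.8

Let α = P_Na/P_K. GHK: Vm = 25.5·ln[(Kₒ + α·Naₒ)/(Kᵢ + α·Naᵢ)].
e^(Vm/25.5) = e^(42.0/25.5) = 5.1917
So 5.1917·(Kᵢ + α·Naᵢ) = Kₒ + α·Naₒ → α = (5.1917·144.0 − 3.59) / (148.0 − 5.1917·18.8)
α = (747.6 − 3.59) / (148.0 − 97.6) = 744/50.4 = 14.76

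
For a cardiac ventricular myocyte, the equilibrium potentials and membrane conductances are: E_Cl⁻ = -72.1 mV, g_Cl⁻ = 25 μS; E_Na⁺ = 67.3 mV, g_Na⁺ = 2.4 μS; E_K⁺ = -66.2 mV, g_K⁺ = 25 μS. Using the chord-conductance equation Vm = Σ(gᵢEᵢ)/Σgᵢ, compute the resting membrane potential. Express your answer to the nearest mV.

-63 mV

Σ gᵢEᵢ = 25·(-72.1) + 2.4·(67.3) + 25·(-66.2) = -3295.98
Σ gᵢ = 25 + 2.4 + 25 = 52.4
Vm = -3295.98 / 52.4 = -62.90 mV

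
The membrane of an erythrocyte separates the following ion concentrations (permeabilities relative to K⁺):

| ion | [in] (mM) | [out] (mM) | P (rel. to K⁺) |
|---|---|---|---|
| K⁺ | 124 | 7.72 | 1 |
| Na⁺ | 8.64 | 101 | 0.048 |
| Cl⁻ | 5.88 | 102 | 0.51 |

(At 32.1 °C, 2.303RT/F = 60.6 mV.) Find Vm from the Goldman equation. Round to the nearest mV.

Vm = 60.6 · log₁₀[(Σ P·[cation]ₒ + Σ P·[anion]ᵢ) / (Σ P·[cation]ᵢ + Σ P·[anion]ₒ)]
Numerator = 1×7.72 + 0.048×101 + 0.51×5.88 = 15.57
Denominator = 1×124 + 0.048×8.64 + 0.51×102 = 176.4
Vm = 60.6 · log₁₀(0.08823) = 60.6 × (-1.0544) = -63.90 mV

-64 mV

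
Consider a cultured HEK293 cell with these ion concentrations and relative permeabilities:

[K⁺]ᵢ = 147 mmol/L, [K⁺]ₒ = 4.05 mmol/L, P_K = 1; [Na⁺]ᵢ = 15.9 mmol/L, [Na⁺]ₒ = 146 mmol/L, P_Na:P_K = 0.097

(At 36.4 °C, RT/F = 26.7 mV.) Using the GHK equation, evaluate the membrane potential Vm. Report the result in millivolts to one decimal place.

-56.0 mV

Vm = 26.7 · ln[(Σ P·[cation]ₒ + Σ P·[anion]ᵢ) / (Σ P·[cation]ᵢ + Σ P·[anion]ₒ)]
Numerator = 1×4.05 + 0.097×146 = 18.21
Denominator = 1×147 + 0.097×15.9 = 148.5
Vm = 26.7 · ln(0.1226) = 26.7 × (-2.0988) = -56.04 mV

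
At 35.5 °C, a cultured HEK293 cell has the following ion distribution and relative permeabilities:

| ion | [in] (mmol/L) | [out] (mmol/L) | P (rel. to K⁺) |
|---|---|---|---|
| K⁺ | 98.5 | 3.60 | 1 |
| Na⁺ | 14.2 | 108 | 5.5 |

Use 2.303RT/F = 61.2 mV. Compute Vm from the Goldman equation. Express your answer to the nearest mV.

32 mV

Vm = 61.2 · log₁₀[(Σ P·[cation]ₒ + Σ P·[anion]ᵢ) / (Σ P·[cation]ᵢ + Σ P·[anion]ₒ)]
Numerator = 1×3.60 + 5.5×108 = 597.6
Denominator = 1×98.5 + 5.5×14.2 = 176.6
Vm = 61.2 · log₁₀(3.3839) = 61.2 × (0.5294) = 32.40 mV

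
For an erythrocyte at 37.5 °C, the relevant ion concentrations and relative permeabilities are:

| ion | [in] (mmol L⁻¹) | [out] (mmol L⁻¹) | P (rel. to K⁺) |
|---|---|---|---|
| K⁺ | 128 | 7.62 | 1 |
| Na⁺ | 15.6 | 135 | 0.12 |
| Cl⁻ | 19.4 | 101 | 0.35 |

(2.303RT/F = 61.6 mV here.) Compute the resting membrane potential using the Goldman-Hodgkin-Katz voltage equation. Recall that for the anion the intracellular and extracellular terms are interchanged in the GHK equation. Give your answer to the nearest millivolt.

-45 mV

Vm = 61.6 · log₁₀[(Σ P·[cation]ₒ + Σ P·[anion]ᵢ) / (Σ P·[cation]ᵢ + Σ P·[anion]ₒ)]
Numerator = 1×7.62 + 0.12×135 + 0.35×19.4 = 30.61
Denominator = 1×128 + 0.12×15.6 + 0.35×101 = 165.2
Vm = 61.6 · log₁₀(0.18527) = 61.6 × (-0.7322) = -45.10 mV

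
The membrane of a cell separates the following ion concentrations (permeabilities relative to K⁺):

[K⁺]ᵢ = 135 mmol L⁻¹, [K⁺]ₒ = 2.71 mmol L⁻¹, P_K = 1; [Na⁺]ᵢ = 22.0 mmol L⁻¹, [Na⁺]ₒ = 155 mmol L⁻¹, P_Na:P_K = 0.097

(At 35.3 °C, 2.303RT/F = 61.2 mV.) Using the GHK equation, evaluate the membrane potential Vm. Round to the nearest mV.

-54 mV

Vm = 61.2 · log₁₀[(Σ P·[cation]ₒ + Σ P·[anion]ᵢ) / (Σ P·[cation]ᵢ + Σ P·[anion]ₒ)]
Numerator = 1×2.71 + 0.097×155 = 17.75
Denominator = 1×135 + 0.097×22.0 = 137.1
Vm = 61.2 · log₁₀(0.1294) = 61.2 × (-0.8881) = -54.35 mV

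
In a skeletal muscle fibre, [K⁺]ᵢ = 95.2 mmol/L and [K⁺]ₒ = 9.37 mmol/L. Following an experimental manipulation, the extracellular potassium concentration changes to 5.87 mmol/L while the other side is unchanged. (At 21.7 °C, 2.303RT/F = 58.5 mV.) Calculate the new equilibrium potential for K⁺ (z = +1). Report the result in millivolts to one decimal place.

After the shift: [K⁺]_out = 5.87, [K⁺]_in = 95.2 mmol/L.
E_new = (58.5/1)·log₁₀(5.87/95.2) = 58.50 · (-1.2100) = -70.78 mV

-70.8 mV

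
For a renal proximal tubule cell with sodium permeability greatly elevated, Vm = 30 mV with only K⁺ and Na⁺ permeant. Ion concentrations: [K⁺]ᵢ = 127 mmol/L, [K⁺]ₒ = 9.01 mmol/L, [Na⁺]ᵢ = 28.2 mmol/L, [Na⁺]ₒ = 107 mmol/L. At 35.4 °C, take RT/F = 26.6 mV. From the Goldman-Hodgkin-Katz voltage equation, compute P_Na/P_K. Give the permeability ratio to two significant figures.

19

Let α = P_Na/P_K. GHK: Vm = 26.6·ln[(Kₒ + α·Naₒ)/(Kᵢ + α·Naᵢ)].
e^(Vm/26.6) = e^(30.0/26.6) = 3.0889
So 3.0889·(Kᵢ + α·Naᵢ) = Kₒ + α·Naₒ → α = (3.0889·127.0 − 9.01) / (107.0 − 3.0889·28.2)
α = (392.3 − 9.01) / (107.0 − 87.11) = 383.3/19.89 = 19.27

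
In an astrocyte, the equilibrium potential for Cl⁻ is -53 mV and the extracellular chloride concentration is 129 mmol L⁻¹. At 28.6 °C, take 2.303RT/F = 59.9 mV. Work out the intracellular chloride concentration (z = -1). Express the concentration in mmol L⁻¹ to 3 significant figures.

16.8 mmol L⁻¹

Nernst: E = (59.9/-1) · log₁₀([out]/[in]), so log₁₀([out]/[in]) = -53.0 × -1 / 59.9 = 0.8848.
[out]/[in] = 10^(0.8848) = 7.67.
[in] = 129 / 7.67 = 16.82 mmol L⁻¹.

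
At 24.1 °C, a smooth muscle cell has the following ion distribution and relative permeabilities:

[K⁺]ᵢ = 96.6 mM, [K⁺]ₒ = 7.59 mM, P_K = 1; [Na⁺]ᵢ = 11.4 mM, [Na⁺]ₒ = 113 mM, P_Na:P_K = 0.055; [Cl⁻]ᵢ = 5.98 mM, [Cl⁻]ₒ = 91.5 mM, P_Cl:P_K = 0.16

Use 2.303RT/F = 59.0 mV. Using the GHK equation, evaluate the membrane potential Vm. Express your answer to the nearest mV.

-52 mV

Vm = 59.0 · log₁₀[(Σ P·[cation]ₒ + Σ P·[anion]ᵢ) / (Σ P·[cation]ᵢ + Σ P·[anion]ₒ)]
Numerator = 1×7.59 + 0.055×113 + 0.16×5.98 = 14.76
Denominator = 1×96.6 + 0.055×11.4 + 0.16×91.5 = 111.9
Vm = 59.0 · log₁₀(0.13196) = 59.0 × (-0.8796) = -51.89 mV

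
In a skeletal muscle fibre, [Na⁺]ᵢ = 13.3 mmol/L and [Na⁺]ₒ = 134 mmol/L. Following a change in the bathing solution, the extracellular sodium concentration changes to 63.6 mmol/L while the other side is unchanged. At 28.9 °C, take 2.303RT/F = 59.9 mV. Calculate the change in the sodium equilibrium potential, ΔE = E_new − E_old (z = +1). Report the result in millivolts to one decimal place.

-19.4 mV

E_old = (59.9/1)·log₁₀(134/13.3) = 60.09 mV
E_new = (59.9/1)·log₁₀(63.6/13.3) = 40.71 mV
ΔE = 40.71 − (60.09) = -19.39 mV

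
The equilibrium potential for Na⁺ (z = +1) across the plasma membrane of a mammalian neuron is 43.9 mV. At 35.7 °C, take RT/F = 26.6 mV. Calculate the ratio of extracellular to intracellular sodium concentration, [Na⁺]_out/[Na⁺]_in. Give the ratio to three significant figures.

ln([out]/[in]) = E·z/(26.6) = 43.9 × 1 / 26.6 = 1.6504
[out]/[in] = e^(1.6504) = 5.209

5.21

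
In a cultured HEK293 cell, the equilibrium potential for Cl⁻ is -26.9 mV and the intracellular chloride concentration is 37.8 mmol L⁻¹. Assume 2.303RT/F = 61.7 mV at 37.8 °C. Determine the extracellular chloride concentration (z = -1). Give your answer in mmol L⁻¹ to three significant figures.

103 mmol L⁻¹

Nernst: E = (61.7/-1) · log₁₀([out]/[in]), so log₁₀([out]/[in]) = -26.9 × -1 / 61.7 = 0.4360.
[out]/[in] = 10^(0.4360) = 2.729.
[out] = 2.729 × 37.8 = 103.2 mmol L⁻¹.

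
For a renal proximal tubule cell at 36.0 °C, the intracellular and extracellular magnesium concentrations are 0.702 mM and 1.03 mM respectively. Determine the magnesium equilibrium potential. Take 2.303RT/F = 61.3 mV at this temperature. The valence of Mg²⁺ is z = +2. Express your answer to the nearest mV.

5 mV

E = (61.3/z) · log₁₀([Mg²⁺]_out/[Mg²⁺]_in) with z = +2.
= (61.3/2) · log₁₀(1.03/0.702) = 30.65 · log₁₀(1.467)
= 30.65 · (0.1665) = 5.10 mV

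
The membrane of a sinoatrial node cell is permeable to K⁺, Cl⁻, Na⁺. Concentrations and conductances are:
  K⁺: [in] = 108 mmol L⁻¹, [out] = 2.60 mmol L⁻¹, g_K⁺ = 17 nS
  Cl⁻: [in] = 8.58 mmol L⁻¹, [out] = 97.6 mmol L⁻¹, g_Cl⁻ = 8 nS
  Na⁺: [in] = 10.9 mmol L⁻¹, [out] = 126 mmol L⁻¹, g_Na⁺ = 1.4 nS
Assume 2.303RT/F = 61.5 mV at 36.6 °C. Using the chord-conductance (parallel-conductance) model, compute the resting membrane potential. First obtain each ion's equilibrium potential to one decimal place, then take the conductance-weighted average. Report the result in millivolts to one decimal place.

-80.3 mV

E_K⁺ = (61.5/1)·log₁₀(2.60/108) = -99.5 mV
E_Cl⁻ = (61.5/-1)·log₁₀(97.6/8.58) = -64.9 mV
E_Na⁺ = (61.5/1)·log₁₀(126/10.9) = 65.4 mV
Vm = (Σ gᵢEᵢ)/(Σ gᵢ) = (17·-99.5 + 8·-64.9 + 1.4·65.4) / (17 + 8 + 1.4)
= -2119.14 / 26.4 = -80.27 mV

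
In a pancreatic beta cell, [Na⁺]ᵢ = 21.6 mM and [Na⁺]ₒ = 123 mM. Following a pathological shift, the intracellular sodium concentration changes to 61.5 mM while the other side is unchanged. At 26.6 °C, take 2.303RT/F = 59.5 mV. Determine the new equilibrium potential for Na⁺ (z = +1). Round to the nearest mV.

After the shift: [Na⁺]_out = 123, [Na⁺]_in = 61.5 mM.
E_new = (59.5/1)·log₁₀(123/61.5) = 59.50 · (0.3010) = 17.91 mV

18 mV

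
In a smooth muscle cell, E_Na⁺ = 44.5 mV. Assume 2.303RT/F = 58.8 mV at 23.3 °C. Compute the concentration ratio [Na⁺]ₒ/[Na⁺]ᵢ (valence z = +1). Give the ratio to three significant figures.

5.71

log₁₀([out]/[in]) = E·z/(58.8) = 44.5 × 1 / 58.8 = 0.7568
[out]/[in] = 10^(0.7568) = 5.712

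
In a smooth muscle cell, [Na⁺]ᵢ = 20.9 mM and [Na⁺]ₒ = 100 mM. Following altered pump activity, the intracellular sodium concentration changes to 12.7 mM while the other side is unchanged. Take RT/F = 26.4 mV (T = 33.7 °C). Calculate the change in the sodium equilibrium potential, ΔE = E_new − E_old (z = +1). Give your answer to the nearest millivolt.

E_old = (26.4/1)·ln(100/20.9) = 41.33 mV
E_new = (26.4/1)·ln(100/12.7) = 54.48 mV
ΔE = 54.48 − (41.33) = 13.15 mV

13 mV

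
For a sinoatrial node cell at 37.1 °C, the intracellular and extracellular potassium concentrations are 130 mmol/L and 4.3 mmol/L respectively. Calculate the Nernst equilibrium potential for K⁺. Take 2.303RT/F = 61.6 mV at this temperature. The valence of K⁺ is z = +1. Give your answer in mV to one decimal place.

-91.2 mV

E = (61.6/z) · log₁₀([K⁺]_out/[K⁺]_in) with z = +1.
= (61.6/1) · log₁₀(4.3/130) = 61.60 · log₁₀(0.03308)
= 61.60 · (-1.4805) = -91.20 mV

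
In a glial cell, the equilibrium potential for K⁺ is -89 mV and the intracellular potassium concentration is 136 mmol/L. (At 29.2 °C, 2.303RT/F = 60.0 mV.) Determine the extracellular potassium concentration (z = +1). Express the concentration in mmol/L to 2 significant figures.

Nernst: E = (60.0/1) · log₁₀([out]/[in]), so log₁₀([out]/[in]) = -89.0 × 1 / 60.0 = -1.4833.
[out]/[in] = 10^(-1.4833) = 0.03286.
[out] = 0.03286 × 136 = 4.469 mmol/L.

4.5 mmol/L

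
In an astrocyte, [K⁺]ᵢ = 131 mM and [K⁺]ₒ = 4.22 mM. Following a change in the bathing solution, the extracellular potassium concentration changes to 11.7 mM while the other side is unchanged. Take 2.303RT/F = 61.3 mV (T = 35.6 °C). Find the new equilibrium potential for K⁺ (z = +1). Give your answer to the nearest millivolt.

-64 mV

After the shift: [K⁺]_out = 11.7, [K⁺]_in = 131 mM.
E_new = (61.3/1)·log₁₀(11.7/131) = 61.30 · (-1.0491) = -64.31 mV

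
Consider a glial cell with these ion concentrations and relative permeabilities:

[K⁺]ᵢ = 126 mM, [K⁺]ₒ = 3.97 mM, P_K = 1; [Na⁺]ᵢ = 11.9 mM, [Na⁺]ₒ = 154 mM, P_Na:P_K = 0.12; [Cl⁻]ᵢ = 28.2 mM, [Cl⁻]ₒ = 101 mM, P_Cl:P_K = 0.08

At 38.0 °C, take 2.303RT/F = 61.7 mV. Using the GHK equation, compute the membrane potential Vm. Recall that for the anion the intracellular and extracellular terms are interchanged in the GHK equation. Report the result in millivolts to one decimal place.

-45.6 mV

Vm = 61.7 · log₁₀[(Σ P·[cation]ₒ + Σ P·[anion]ᵢ) / (Σ P·[cation]ᵢ + Σ P·[anion]ₒ)]
Numerator = 1×3.97 + 0.12×154 + 0.08×28.2 = 24.71
Denominator = 1×126 + 0.12×11.9 + 0.08×101 = 135.5
Vm = 61.7 · log₁₀(0.18232) = 61.7 × (-0.7392) = -45.61 mV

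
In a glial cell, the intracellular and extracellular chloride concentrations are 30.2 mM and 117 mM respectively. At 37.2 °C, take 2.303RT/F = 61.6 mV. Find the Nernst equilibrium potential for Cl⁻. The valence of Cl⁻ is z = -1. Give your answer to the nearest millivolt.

-36 mV

E = (61.6/z) · log₁₀([Cl⁻]_out/[Cl⁻]_in) with z = -1.
For an anion, dividing by z = -1 reverses the sign.
= (61.6/-1) · log₁₀(117/30.2) = -61.60 · log₁₀(3.874)
= -61.60 · (0.5882) = -36.23 mV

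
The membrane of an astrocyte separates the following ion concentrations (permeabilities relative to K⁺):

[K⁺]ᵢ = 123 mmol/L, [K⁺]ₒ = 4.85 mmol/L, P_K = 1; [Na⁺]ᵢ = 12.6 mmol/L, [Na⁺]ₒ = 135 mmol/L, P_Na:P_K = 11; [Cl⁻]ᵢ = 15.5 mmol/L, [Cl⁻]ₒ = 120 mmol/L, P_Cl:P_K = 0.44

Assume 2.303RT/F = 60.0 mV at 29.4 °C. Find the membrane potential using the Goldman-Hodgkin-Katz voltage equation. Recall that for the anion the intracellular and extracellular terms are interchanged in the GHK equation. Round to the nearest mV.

Vm = 60.0 · log₁₀[(Σ P·[cation]ₒ + Σ P·[anion]ᵢ) / (Σ P·[cation]ᵢ + Σ P·[anion]ₒ)]
Numerator = 1×4.85 + 11×135 + 0.44×15.5 = 1497
Denominator = 1×123 + 11×12.6 + 0.44×120 = 314.4
Vm = 60.0 · log₁₀(4.7604) = 60.0 × (0.6776) = 40.66 mV

41 mV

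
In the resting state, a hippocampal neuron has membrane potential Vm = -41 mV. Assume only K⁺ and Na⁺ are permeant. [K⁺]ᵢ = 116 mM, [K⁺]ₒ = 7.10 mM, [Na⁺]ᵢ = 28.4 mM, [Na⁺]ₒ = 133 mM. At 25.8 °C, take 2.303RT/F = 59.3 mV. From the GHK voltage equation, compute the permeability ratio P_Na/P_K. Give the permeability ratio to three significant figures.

0.130

Let α = P_Na/P_K. GHK: Vm = 59.3·log₁₀[(Kₒ + α·Naₒ)/(Kᵢ + α·Naᵢ)].
10^(Vm/59.3) = 10^(-41.0/59.3) = 0.20352
So 0.20352·(Kᵢ + α·Naᵢ) = Kₒ + α·Naₒ → α = (0.20352·116.0 − 7.1) / (133.0 − 0.20352·28.4)
α = (23.61 − 7.1) / (133.0 − 5.78) = 16.51/127.2 = 0.1298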